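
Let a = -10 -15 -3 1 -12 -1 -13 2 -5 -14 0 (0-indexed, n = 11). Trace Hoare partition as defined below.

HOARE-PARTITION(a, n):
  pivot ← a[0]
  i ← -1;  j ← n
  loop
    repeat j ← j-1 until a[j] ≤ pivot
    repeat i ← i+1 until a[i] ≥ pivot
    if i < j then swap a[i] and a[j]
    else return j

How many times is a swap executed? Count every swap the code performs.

3

pivot=-10
j stops at 9 (-14), i stops at 0 (-10); swap ⇒ -14 -15 -3 1 -12 -1 -13 2 -5 -10 0
j stops at 6 (-13), i stops at 2 (-3); swap ⇒ -14 -15 -13 1 -12 -1 -3 2 -5 -10 0
j stops at 4 (-12), i stops at 3 (1); swap ⇒ -14 -15 -13 -12 1 -1 -3 2 -5 -10 0
j stops at 3, i stops at 4; i≥j ⇒ return 3. a=-14 -15 -13 -12 1 -1 -3 2 -5 -10 0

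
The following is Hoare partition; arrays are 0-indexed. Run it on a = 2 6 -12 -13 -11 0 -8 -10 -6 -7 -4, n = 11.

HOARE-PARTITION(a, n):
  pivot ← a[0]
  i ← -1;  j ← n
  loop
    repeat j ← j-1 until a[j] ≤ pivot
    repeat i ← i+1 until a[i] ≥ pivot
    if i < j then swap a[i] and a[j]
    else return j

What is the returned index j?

pivot = a[0] = 2; i = -1, j = 11
j→10 (a[10]=-4≤2), i→0 (a[0]=2≥2); i<j, swap → -4 6 -12 -13 -11 0 -8 -10 -6 -7 2
j→9 (a[9]=-7≤2), i→1 (a[1]=6≥2); i<j, swap → -4 -7 -12 -13 -11 0 -8 -10 -6 6 2
j→8, i→9; i≥j, return j=8. a = -4 -7 -12 -13 -11 0 -8 -10 -6 6 2

8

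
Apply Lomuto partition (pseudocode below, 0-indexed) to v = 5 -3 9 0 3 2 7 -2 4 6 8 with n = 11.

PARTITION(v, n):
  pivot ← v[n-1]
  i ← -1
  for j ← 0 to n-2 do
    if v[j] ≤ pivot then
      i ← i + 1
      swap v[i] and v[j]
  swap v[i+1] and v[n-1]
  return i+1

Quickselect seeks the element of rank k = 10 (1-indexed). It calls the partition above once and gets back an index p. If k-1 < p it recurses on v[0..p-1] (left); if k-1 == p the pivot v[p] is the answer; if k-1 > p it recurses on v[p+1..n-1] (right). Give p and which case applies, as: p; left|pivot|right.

pivot=8, i=-1
j=0: 5≤8, i=0, swap(0,0) ⇒ 5 -3 9 0 3 2 7 -2 4 6 8
j=1: -3≤8, i=1, swap(1,1) ⇒ 5 -3 9 0 3 2 7 -2 4 6 8
j=2: 9>8, skip
j=3: 0≤8, i=2, swap(2,3) ⇒ 5 -3 0 9 3 2 7 -2 4 6 8
j=4: 3≤8, i=3, swap(3,4) ⇒ 5 -3 0 3 9 2 7 -2 4 6 8
j=5: 2≤8, i=4, swap(4,5) ⇒ 5 -3 0 3 2 9 7 -2 4 6 8
j=6: 7≤8, i=5, swap(5,6) ⇒ 5 -3 0 3 2 7 9 -2 4 6 8
j=7: -2≤8, i=6, swap(6,7) ⇒ 5 -3 0 3 2 7 -2 9 4 6 8
j=8: 4≤8, i=7, swap(7,8) ⇒ 5 -3 0 3 2 7 -2 4 9 6 8
j=9: 6≤8, i=8, swap(8,9) ⇒ 5 -3 0 3 2 7 -2 4 6 9 8
swap(9,10) ⇒ 5 -3 0 3 2 7 -2 4 6 8 9; return 9
p = 9; k-1 = 9 == 9 ⇒ pivot

9; pivot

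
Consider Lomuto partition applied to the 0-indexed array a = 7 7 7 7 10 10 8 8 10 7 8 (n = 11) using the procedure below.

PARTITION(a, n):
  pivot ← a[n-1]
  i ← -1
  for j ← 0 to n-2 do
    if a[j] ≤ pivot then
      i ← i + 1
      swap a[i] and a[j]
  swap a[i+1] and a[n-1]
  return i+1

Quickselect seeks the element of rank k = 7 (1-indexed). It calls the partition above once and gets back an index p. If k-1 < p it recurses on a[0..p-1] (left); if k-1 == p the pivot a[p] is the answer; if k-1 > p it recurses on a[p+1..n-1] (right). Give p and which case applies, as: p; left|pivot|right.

7; left

pivot=8, i=-1
j=0: 7≤8, i=0, swap(0,0) ⇒ 7 7 7 7 10 10 8 8 10 7 8
j=1: 7≤8, i=1, swap(1,1) ⇒ 7 7 7 7 10 10 8 8 10 7 8
j=2: 7≤8, i=2, swap(2,2) ⇒ 7 7 7 7 10 10 8 8 10 7 8
j=3: 7≤8, i=3, swap(3,3) ⇒ 7 7 7 7 10 10 8 8 10 7 8
j=4: 10>8, skip
j=5: 10>8, skip
j=6: 8≤8, i=4, swap(4,6) ⇒ 7 7 7 7 8 10 10 8 10 7 8
j=7: 8≤8, i=5, swap(5,7) ⇒ 7 7 7 7 8 8 10 10 10 7 8
j=8: 10>8, skip
j=9: 7≤8, i=6, swap(6,9) ⇒ 7 7 7 7 8 8 7 10 10 10 8
swap(7,10) ⇒ 7 7 7 7 8 8 7 8 10 10 10; return 7
p = 7; k-1 = 6 < 7 ⇒ left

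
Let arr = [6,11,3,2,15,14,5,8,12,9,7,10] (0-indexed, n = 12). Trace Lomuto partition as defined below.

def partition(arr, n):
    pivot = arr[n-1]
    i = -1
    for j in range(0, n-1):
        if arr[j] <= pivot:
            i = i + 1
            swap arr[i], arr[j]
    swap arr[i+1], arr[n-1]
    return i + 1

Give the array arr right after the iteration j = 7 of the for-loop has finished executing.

[6,3,2,5,8,14,11,15,12,9,7,10]

pivot = arr[11] = 10; i = -1
j=0: arr[0]=6 ≤ 10 → i=0, swap arr[0],arr[0] (no change) → [6,11,3,2,15,14,5,8,12,9,7,10]
j=1: arr[1]=11 > 10 → no swap
j=2: arr[2]=3 ≤ 10 → i=1, swap arr[1],arr[2] → [6,3,11,2,15,14,5,8,12,9,7,10]
j=3: arr[3]=2 ≤ 10 → i=2, swap arr[2],arr[3] → [6,3,2,11,15,14,5,8,12,9,7,10]
j=4: arr[4]=15 > 10 → no swap
j=5: arr[5]=14 > 10 → no swap
j=6: arr[6]=5 ≤ 10 → i=3, swap arr[3],arr[6] → [6,3,2,5,15,14,11,8,12,9,7,10]
j=7: arr[7]=8 ≤ 10 → i=4, swap arr[4],arr[7] → [6,3,2,5,8,14,11,15,12,9,7,10]
(after j=7) arr = [6,3,2,5,8,14,11,15,12,9,7,10]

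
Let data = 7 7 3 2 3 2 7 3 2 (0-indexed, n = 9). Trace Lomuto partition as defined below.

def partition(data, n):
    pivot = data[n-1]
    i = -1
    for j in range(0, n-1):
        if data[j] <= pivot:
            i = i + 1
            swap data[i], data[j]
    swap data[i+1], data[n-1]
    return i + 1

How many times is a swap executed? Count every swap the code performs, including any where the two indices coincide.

3

pivot=2, i=-1
j=0: 7>2, skip
j=1: 7>2, skip
j=2: 3>2, skip
j=3: 2≤2, i=0, swap(0,3) ⇒ 2 7 3 7 3 2 7 3 2
j=4: 3>2, skip
j=5: 2≤2, i=1, swap(1,5) ⇒ 2 2 3 7 3 7 7 3 2
j=6: 7>2, skip
j=7: 3>2, skip
swap(2,8) ⇒ 2 2 2 7 3 7 7 3 3; return 2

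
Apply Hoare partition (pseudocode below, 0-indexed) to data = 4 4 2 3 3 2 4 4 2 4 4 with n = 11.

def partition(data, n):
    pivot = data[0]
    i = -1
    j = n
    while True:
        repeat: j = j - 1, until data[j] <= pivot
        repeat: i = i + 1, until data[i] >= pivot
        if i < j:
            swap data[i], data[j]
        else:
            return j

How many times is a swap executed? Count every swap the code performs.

pivot=4
j stops at 10 (4), i stops at 0 (4); swap ⇒ 4 4 2 3 3 2 4 4 2 4 4
j stops at 9 (4), i stops at 1 (4); swap ⇒ 4 4 2 3 3 2 4 4 2 4 4
j stops at 8 (2), i stops at 6 (4); swap ⇒ 4 4 2 3 3 2 2 4 4 4 4
j stops at 7, i stops at 7; i≥j ⇒ return 7. data=4 4 2 3 3 2 2 4 4 4 4

3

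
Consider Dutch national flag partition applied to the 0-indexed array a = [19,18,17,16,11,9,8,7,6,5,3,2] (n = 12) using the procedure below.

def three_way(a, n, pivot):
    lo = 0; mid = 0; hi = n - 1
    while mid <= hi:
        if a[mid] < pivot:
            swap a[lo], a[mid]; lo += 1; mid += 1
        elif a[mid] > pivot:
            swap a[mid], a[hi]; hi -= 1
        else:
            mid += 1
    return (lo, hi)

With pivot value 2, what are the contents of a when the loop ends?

pivot = 2; lo=0, mid=0, hi=11
a[mid]=19>2: swap a[0],a[11]; hi=10 → [2,18,17,16,11,9,8,7,6,5,3,19]
a[mid]=2=2: mid=1
a[mid]=18>2: swap a[1],a[10]; hi=9 → [2,3,17,16,11,9,8,7,6,5,18,19]
a[mid]=3>2: swap a[1],a[9]; hi=8 → [2,5,17,16,11,9,8,7,6,3,18,19]
a[mid]=5>2: swap a[1],a[8]; hi=7 → [2,6,17,16,11,9,8,7,5,3,18,19]
a[mid]=6>2: swap a[1],a[7]; hi=6 → [2,7,17,16,11,9,8,6,5,3,18,19]
a[mid]=7>2: swap a[1],a[6]; hi=5 → [2,8,17,16,11,9,7,6,5,3,18,19]
a[mid]=8>2: swap a[1],a[5]; hi=4 → [2,9,17,16,11,8,7,6,5,3,18,19]
a[mid]=9>2: swap a[1],a[4]; hi=3 → [2,11,17,16,9,8,7,6,5,3,18,19]
a[mid]=11>2: swap a[1],a[3]; hi=2 → [2,16,17,11,9,8,7,6,5,3,18,19]
a[mid]=16>2: swap a[1],a[2]; hi=1 → [2,17,16,11,9,8,7,6,5,3,18,19]
a[mid]=17>2: swap a[1],a[1]; hi=0 → [2,17,16,11,9,8,7,6,5,3,18,19]
end: lo=0, hi=0; a = [2,17,16,11,9,8,7,6,5,3,18,19]

[2,17,16,11,9,8,7,6,5,3,18,19]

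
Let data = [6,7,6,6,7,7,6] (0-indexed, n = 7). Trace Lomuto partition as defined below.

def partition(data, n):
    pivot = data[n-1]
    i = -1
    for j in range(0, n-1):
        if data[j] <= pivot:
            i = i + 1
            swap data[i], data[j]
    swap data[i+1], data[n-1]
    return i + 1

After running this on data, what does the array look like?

pivot=6, i=-1
j=0: 6≤6, i=0, swap(0,0) ⇒ [6,7,6,6,7,7,6]
j=1: 7>6, skip
j=2: 6≤6, i=1, swap(1,2) ⇒ [6,6,7,6,7,7,6]
j=3: 6≤6, i=2, swap(2,3) ⇒ [6,6,6,7,7,7,6]
j=4: 7>6, skip
j=5: 7>6, skip
swap(3,6) ⇒ [6,6,6,6,7,7,7]; return 3

[6,6,6,6,7,7,7]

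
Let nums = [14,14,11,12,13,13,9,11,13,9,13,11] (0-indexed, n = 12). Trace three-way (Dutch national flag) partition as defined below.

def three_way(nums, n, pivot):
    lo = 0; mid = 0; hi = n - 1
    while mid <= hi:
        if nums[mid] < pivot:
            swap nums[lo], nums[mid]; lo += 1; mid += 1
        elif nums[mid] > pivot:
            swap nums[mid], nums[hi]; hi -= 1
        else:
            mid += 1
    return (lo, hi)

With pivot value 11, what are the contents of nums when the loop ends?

[9,9,11,11,11,13,13,13,12,13,14,14]

lo=0 mid=0 hi=11
14>11: swap(0,11), hi=10 ⇒ [11,14,11,12,13,13,9,11,13,9,13,14]
11=11: mid=1
14>11: swap(1,10), hi=9 ⇒ [11,13,11,12,13,13,9,11,13,9,14,14]
13>11: swap(1,9), hi=8 ⇒ [11,9,11,12,13,13,9,11,13,13,14,14]
9<11: swap(0,1), lo=1 mid=2 ⇒ [9,11,11,12,13,13,9,11,13,13,14,14]
11=11: mid=3
12>11: swap(3,8), hi=7 ⇒ [9,11,11,13,13,13,9,11,12,13,14,14]
13>11: swap(3,7), hi=6 ⇒ [9,11,11,11,13,13,9,13,12,13,14,14]
11=11: mid=4
13>11: swap(4,6), hi=5 ⇒ [9,11,11,11,9,13,13,13,12,13,14,14]
9<11: swap(1,4), lo=2 mid=5 ⇒ [9,9,11,11,11,13,13,13,12,13,14,14]
13>11: swap(5,5), hi=4 ⇒ [9,9,11,11,11,13,13,13,12,13,14,14]
done. lo=2 hi=4; nums=[9,9,11,11,11,13,13,13,12,13,14,14]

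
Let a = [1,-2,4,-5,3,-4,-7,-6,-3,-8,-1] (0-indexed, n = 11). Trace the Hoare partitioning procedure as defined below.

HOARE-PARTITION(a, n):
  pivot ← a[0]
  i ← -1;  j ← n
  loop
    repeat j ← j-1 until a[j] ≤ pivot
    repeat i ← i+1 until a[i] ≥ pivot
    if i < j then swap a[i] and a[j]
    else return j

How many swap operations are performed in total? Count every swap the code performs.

pivot=1
j stops at 10 (-1), i stops at 0 (1); swap ⇒ [-1,-2,4,-5,3,-4,-7,-6,-3,-8,1]
j stops at 9 (-8), i stops at 2 (4); swap ⇒ [-1,-2,-8,-5,3,-4,-7,-6,-3,4,1]
j stops at 8 (-3), i stops at 4 (3); swap ⇒ [-1,-2,-8,-5,-3,-4,-7,-6,3,4,1]
j stops at 7, i stops at 8; i≥j ⇒ return 7. a=[-1,-2,-8,-5,-3,-4,-7,-6,3,4,1]

3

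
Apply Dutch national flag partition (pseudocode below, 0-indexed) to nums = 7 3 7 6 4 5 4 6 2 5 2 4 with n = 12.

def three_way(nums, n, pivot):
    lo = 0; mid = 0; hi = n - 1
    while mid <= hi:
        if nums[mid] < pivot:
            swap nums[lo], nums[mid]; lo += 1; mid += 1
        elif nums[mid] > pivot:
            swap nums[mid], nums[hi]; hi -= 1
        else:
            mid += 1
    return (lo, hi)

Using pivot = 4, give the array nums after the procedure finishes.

lo=0 mid=0 hi=11
7>4: swap(0,11), hi=10 ⇒ 4 3 7 6 4 5 4 6 2 5 2 7
4=4: mid=1
3<4: swap(0,1), lo=1 mid=2 ⇒ 3 4 7 6 4 5 4 6 2 5 2 7
7>4: swap(2,10), hi=9 ⇒ 3 4 2 6 4 5 4 6 2 5 7 7
2<4: swap(1,2), lo=2 mid=3 ⇒ 3 2 4 6 4 5 4 6 2 5 7 7
6>4: swap(3,9), hi=8 ⇒ 3 2 4 5 4 5 4 6 2 6 7 7
5>4: swap(3,8), hi=7 ⇒ 3 2 4 2 4 5 4 6 5 6 7 7
2<4: swap(2,3), lo=3 mid=4 ⇒ 3 2 2 4 4 5 4 6 5 6 7 7
4=4: mid=5
5>4: swap(5,7), hi=6 ⇒ 3 2 2 4 4 6 4 5 5 6 7 7
6>4: swap(5,6), hi=5 ⇒ 3 2 2 4 4 4 6 5 5 6 7 7
4=4: mid=6
done. lo=3 hi=5; nums=3 2 2 4 4 4 6 5 5 6 7 7

3 2 2 4 4 4 6 5 5 6 7 7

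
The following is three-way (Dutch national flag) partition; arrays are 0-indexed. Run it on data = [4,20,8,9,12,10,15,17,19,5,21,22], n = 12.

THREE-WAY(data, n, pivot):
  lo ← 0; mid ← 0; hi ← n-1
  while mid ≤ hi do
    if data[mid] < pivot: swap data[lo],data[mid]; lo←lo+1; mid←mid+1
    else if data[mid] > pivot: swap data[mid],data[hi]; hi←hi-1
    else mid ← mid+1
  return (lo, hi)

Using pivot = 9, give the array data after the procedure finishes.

pivot = 9; lo=0, mid=0, hi=11
data[mid]=4<9: swap data[0],data[0]; lo=1,mid=1 → [4,20,8,9,12,10,15,17,19,5,21,22]
data[mid]=20>9: swap data[1],data[11]; hi=10 → [4,22,8,9,12,10,15,17,19,5,21,20]
data[mid]=22>9: swap data[1],data[10]; hi=9 → [4,21,8,9,12,10,15,17,19,5,22,20]
data[mid]=21>9: swap data[1],data[9]; hi=8 → [4,5,8,9,12,10,15,17,19,21,22,20]
data[mid]=5<9: swap data[1],data[1]; lo=2,mid=2 → [4,5,8,9,12,10,15,17,19,21,22,20]
data[mid]=8<9: swap data[2],data[2]; lo=3,mid=3 → [4,5,8,9,12,10,15,17,19,21,22,20]
data[mid]=9=9: mid=4
data[mid]=12>9: swap data[4],data[8]; hi=7 → [4,5,8,9,19,10,15,17,12,21,22,20]
data[mid]=19>9: swap data[4],data[7]; hi=6 → [4,5,8,9,17,10,15,19,12,21,22,20]
data[mid]=17>9: swap data[4],data[6]; hi=5 → [4,5,8,9,15,10,17,19,12,21,22,20]
data[mid]=15>9: swap data[4],data[5]; hi=4 → [4,5,8,9,10,15,17,19,12,21,22,20]
data[mid]=10>9: swap data[4],data[4]; hi=3 → [4,5,8,9,10,15,17,19,12,21,22,20]
end: lo=3, hi=3; data = [4,5,8,9,10,15,17,19,12,21,22,20]

[4,5,8,9,10,15,17,19,12,21,22,20]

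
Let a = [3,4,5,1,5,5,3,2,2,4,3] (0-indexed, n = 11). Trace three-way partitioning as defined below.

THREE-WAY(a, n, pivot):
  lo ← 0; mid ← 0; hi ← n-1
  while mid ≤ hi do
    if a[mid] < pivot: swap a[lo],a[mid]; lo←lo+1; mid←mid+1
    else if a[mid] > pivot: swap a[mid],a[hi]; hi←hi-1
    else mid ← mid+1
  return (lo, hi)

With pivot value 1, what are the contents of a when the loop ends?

lo=0 mid=0 hi=10
3>1: swap(0,10), hi=9 ⇒ [3,4,5,1,5,5,3,2,2,4,3]
3>1: swap(0,9), hi=8 ⇒ [4,4,5,1,5,5,3,2,2,3,3]
4>1: swap(0,8), hi=7 ⇒ [2,4,5,1,5,5,3,2,4,3,3]
2>1: swap(0,7), hi=6 ⇒ [2,4,5,1,5,5,3,2,4,3,3]
2>1: swap(0,6), hi=5 ⇒ [3,4,5,1,5,5,2,2,4,3,3]
3>1: swap(0,5), hi=4 ⇒ [5,4,5,1,5,3,2,2,4,3,3]
5>1: swap(0,4), hi=3 ⇒ [5,4,5,1,5,3,2,2,4,3,3]
5>1: swap(0,3), hi=2 ⇒ [1,4,5,5,5,3,2,2,4,3,3]
1=1: mid=1
4>1: swap(1,2), hi=1 ⇒ [1,5,4,5,5,3,2,2,4,3,3]
5>1: swap(1,1), hi=0 ⇒ [1,5,4,5,5,3,2,2,4,3,3]
done. lo=0 hi=0; a=[1,5,4,5,5,3,2,2,4,3,3]

[1,5,4,5,5,3,2,2,4,3,3]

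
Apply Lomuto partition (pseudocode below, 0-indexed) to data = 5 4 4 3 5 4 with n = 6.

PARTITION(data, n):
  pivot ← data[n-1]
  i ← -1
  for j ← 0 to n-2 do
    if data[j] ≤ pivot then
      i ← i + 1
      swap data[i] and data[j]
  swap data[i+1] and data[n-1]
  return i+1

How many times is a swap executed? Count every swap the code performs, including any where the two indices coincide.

4

pivot = data[5] = 4; i = -1
j=0: data[0]=5 > 4 → no swap
j=1: data[1]=4 ≤ 4 → i=0, swap data[0],data[1] → 4 5 4 3 5 4
j=2: data[2]=4 ≤ 4 → i=1, swap data[1],data[2] → 4 4 5 3 5 4
j=3: data[3]=3 ≤ 4 → i=2, swap data[2],data[3] → 4 4 3 5 5 4
j=4: data[4]=5 > 4 → no swap
final swap data[3],data[5] → 4 4 3 4 5 5; return 3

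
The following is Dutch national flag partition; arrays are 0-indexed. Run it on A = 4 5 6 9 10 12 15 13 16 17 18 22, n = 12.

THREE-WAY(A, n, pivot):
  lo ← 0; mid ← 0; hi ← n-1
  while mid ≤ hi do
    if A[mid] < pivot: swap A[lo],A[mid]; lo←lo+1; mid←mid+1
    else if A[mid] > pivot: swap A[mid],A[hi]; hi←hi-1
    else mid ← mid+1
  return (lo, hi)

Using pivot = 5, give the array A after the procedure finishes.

pivot = 5; lo=0, mid=0, hi=11
A[mid]=4<5: swap A[0],A[0]; lo=1,mid=1 → 4 5 6 9 10 12 15 13 16 17 18 22
A[mid]=5=5: mid=2
A[mid]=6>5: swap A[2],A[11]; hi=10 → 4 5 22 9 10 12 15 13 16 17 18 6
A[mid]=22>5: swap A[2],A[10]; hi=9 → 4 5 18 9 10 12 15 13 16 17 22 6
A[mid]=18>5: swap A[2],A[9]; hi=8 → 4 5 17 9 10 12 15 13 16 18 22 6
A[mid]=17>5: swap A[2],A[8]; hi=7 → 4 5 16 9 10 12 15 13 17 18 22 6
A[mid]=16>5: swap A[2],A[7]; hi=6 → 4 5 13 9 10 12 15 16 17 18 22 6
A[mid]=13>5: swap A[2],A[6]; hi=5 → 4 5 15 9 10 12 13 16 17 18 22 6
A[mid]=15>5: swap A[2],A[5]; hi=4 → 4 5 12 9 10 15 13 16 17 18 22 6
A[mid]=12>5: swap A[2],A[4]; hi=3 → 4 5 10 9 12 15 13 16 17 18 22 6
A[mid]=10>5: swap A[2],A[3]; hi=2 → 4 5 9 10 12 15 13 16 17 18 22 6
A[mid]=9>5: swap A[2],A[2]; hi=1 → 4 5 9 10 12 15 13 16 17 18 22 6
end: lo=1, hi=1; A = 4 5 9 10 12 15 13 16 17 18 22 6

4 5 9 10 12 15 13 16 17 18 22 6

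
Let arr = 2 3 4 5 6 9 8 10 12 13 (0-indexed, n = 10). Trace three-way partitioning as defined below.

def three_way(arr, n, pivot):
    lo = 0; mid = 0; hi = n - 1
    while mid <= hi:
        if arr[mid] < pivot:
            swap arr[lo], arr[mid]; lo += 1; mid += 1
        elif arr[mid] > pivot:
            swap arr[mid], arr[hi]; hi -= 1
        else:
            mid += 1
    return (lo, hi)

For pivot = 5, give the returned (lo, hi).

(3, 3)

lo=0 mid=0 hi=9
2<5: swap(0,0), lo=1 mid=1 ⇒ 2 3 4 5 6 9 8 10 12 13
3<5: swap(1,1), lo=2 mid=2 ⇒ 2 3 4 5 6 9 8 10 12 13
4<5: swap(2,2), lo=3 mid=3 ⇒ 2 3 4 5 6 9 8 10 12 13
5=5: mid=4
6>5: swap(4,9), hi=8 ⇒ 2 3 4 5 13 9 8 10 12 6
13>5: swap(4,8), hi=7 ⇒ 2 3 4 5 12 9 8 10 13 6
12>5: swap(4,7), hi=6 ⇒ 2 3 4 5 10 9 8 12 13 6
10>5: swap(4,6), hi=5 ⇒ 2 3 4 5 8 9 10 12 13 6
8>5: swap(4,5), hi=4 ⇒ 2 3 4 5 9 8 10 12 13 6
9>5: swap(4,4), hi=3 ⇒ 2 3 4 5 9 8 10 12 13 6
done. lo=3 hi=3; arr=2 3 4 5 9 8 10 12 13 6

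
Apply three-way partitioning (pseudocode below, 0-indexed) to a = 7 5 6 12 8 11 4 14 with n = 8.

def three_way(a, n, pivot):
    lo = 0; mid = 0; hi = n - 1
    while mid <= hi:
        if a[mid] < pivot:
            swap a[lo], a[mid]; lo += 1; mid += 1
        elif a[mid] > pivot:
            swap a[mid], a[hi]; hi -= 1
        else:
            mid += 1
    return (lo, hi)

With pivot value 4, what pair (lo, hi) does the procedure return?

lo=0 mid=0 hi=7
7>4: swap(0,7), hi=6 ⇒ 14 5 6 12 8 11 4 7
14>4: swap(0,6), hi=5 ⇒ 4 5 6 12 8 11 14 7
4=4: mid=1
5>4: swap(1,5), hi=4 ⇒ 4 11 6 12 8 5 14 7
11>4: swap(1,4), hi=3 ⇒ 4 8 6 12 11 5 14 7
8>4: swap(1,3), hi=2 ⇒ 4 12 6 8 11 5 14 7
12>4: swap(1,2), hi=1 ⇒ 4 6 12 8 11 5 14 7
6>4: swap(1,1), hi=0 ⇒ 4 6 12 8 11 5 14 7
done. lo=0 hi=0; a=4 6 12 8 11 5 14 7

(0, 0)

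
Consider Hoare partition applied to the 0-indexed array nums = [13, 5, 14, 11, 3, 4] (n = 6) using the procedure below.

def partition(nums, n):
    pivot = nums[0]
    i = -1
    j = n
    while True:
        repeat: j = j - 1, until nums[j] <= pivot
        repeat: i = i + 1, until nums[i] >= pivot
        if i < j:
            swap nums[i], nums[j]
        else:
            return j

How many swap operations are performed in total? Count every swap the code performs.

pivot=13
j stops at 5 (4), i stops at 0 (13); swap ⇒ [4, 5, 14, 11, 3, 13]
j stops at 4 (3), i stops at 2 (14); swap ⇒ [4, 5, 3, 11, 14, 13]
j stops at 3, i stops at 4; i≥j ⇒ return 3. nums=[4, 5, 3, 11, 14, 13]

2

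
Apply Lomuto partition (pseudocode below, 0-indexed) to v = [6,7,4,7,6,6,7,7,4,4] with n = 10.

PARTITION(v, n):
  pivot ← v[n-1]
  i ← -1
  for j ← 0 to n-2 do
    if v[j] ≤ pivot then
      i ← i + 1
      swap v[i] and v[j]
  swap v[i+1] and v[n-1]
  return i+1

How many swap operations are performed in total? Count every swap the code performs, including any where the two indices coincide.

3

pivot = v[9] = 4; i = -1
j=0: v[0]=6 > 4 → no swap
j=1: v[1]=7 > 4 → no swap
j=2: v[2]=4 ≤ 4 → i=0, swap v[0],v[2] → [4,7,6,7,6,6,7,7,4,4]
j=3: v[3]=7 > 4 → no swap
j=4: v[4]=6 > 4 → no swap
j=5: v[5]=6 > 4 → no swap
j=6: v[6]=7 > 4 → no swap
j=7: v[7]=7 > 4 → no swap
j=8: v[8]=4 ≤ 4 → i=1, swap v[1],v[8] → [4,4,6,7,6,6,7,7,7,4]
final swap v[2],v[9] → [4,4,4,7,6,6,7,7,7,6]; return 2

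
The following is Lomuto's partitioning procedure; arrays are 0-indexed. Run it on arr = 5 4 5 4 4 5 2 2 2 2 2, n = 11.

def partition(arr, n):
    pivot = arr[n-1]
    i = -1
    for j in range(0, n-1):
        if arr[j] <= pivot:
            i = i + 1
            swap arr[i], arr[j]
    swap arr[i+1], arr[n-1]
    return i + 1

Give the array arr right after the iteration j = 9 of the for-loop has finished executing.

pivot=2, i=-1
j=0: 5>2, skip
j=1: 4>2, skip
j=2: 5>2, skip
j=3: 4>2, skip
j=4: 4>2, skip
j=5: 5>2, skip
j=6: 2≤2, i=0, swap(0,6) ⇒ 2 4 5 4 4 5 5 2 2 2 2
j=7: 2≤2, i=1, swap(1,7) ⇒ 2 2 5 4 4 5 5 4 2 2 2
j=8: 2≤2, i=2, swap(2,8) ⇒ 2 2 2 4 4 5 5 4 5 2 2
j=9: 2≤2, i=3, swap(3,9) ⇒ 2 2 2 2 4 5 5 4 5 4 2
(after j=9) arr = 2 2 2 2 4 5 5 4 5 4 2

2 2 2 2 4 5 5 4 5 4 2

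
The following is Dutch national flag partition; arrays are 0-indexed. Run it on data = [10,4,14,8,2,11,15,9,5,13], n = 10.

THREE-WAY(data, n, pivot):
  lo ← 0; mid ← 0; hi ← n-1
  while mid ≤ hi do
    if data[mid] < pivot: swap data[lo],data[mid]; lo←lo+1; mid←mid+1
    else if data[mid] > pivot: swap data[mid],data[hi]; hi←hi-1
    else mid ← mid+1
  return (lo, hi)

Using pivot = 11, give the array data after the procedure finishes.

lo=0 mid=0 hi=9
10<11: swap(0,0), lo=1 mid=1 ⇒ [10,4,14,8,2,11,15,9,5,13]
4<11: swap(1,1), lo=2 mid=2 ⇒ [10,4,14,8,2,11,15,9,5,13]
14>11: swap(2,9), hi=8 ⇒ [10,4,13,8,2,11,15,9,5,14]
13>11: swap(2,8), hi=7 ⇒ [10,4,5,8,2,11,15,9,13,14]
5<11: swap(2,2), lo=3 mid=3 ⇒ [10,4,5,8,2,11,15,9,13,14]
8<11: swap(3,3), lo=4 mid=4 ⇒ [10,4,5,8,2,11,15,9,13,14]
2<11: swap(4,4), lo=5 mid=5 ⇒ [10,4,5,8,2,11,15,9,13,14]
11=11: mid=6
15>11: swap(6,7), hi=6 ⇒ [10,4,5,8,2,11,9,15,13,14]
9<11: swap(5,6), lo=6 mid=7 ⇒ [10,4,5,8,2,9,11,15,13,14]
done. lo=6 hi=6; data=[10,4,5,8,2,9,11,15,13,14]

[10,4,5,8,2,9,11,15,13,14]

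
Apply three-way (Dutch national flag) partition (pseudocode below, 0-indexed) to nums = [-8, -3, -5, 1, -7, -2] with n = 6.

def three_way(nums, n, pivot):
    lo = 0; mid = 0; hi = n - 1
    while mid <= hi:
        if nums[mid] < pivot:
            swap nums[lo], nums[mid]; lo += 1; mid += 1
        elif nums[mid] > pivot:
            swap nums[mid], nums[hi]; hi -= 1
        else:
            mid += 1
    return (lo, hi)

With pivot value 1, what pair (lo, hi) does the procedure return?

(5, 5)

lo=0 mid=0 hi=5
-8<1: swap(0,0), lo=1 mid=1 ⇒ [-8, -3, -5, 1, -7, -2]
-3<1: swap(1,1), lo=2 mid=2 ⇒ [-8, -3, -5, 1, -7, -2]
-5<1: swap(2,2), lo=3 mid=3 ⇒ [-8, -3, -5, 1, -7, -2]
1=1: mid=4
-7<1: swap(3,4), lo=4 mid=5 ⇒ [-8, -3, -5, -7, 1, -2]
-2<1: swap(4,5), lo=5 mid=6 ⇒ [-8, -3, -5, -7, -2, 1]
done. lo=5 hi=5; nums=[-8, -3, -5, -7, -2, 1]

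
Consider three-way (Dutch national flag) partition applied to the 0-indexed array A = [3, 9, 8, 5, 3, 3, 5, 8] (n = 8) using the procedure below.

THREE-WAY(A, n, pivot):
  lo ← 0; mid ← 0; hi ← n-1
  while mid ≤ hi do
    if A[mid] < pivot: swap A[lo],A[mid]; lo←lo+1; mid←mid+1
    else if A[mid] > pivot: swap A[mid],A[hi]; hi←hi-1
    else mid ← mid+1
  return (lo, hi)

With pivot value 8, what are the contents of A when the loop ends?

[3, 5, 3, 3, 5, 8, 8, 9]

lo=0 mid=0 hi=7
3<8: swap(0,0), lo=1 mid=1 ⇒ [3, 9, 8, 5, 3, 3, 5, 8]
9>8: swap(1,7), hi=6 ⇒ [3, 8, 8, 5, 3, 3, 5, 9]
8=8: mid=2
8=8: mid=3
5<8: swap(1,3), lo=2 mid=4 ⇒ [3, 5, 8, 8, 3, 3, 5, 9]
3<8: swap(2,4), lo=3 mid=5 ⇒ [3, 5, 3, 8, 8, 3, 5, 9]
3<8: swap(3,5), lo=4 mid=6 ⇒ [3, 5, 3, 3, 8, 8, 5, 9]
5<8: swap(4,6), lo=5 mid=7 ⇒ [3, 5, 3, 3, 5, 8, 8, 9]
done. lo=5 hi=6; A=[3, 5, 3, 3, 5, 8, 8, 9]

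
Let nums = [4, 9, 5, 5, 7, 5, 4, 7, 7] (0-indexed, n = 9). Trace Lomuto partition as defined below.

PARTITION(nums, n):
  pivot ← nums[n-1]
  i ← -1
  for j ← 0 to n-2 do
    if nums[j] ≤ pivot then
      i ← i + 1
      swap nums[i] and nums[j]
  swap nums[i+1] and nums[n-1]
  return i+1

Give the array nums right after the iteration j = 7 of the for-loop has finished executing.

[4, 5, 5, 7, 5, 4, 7, 9, 7]

pivot = nums[8] = 7; i = -1
j=0: nums[0]=4 ≤ 7 → i=0, swap nums[0],nums[0] (no change) → [4, 9, 5, 5, 7, 5, 4, 7, 7]
j=1: nums[1]=9 > 7 → no swap
j=2: nums[2]=5 ≤ 7 → i=1, swap nums[1],nums[2] → [4, 5, 9, 5, 7, 5, 4, 7, 7]
j=3: nums[3]=5 ≤ 7 → i=2, swap nums[2],nums[3] → [4, 5, 5, 9, 7, 5, 4, 7, 7]
j=4: nums[4]=7 ≤ 7 → i=3, swap nums[3],nums[4] → [4, 5, 5, 7, 9, 5, 4, 7, 7]
j=5: nums[5]=5 ≤ 7 → i=4, swap nums[4],nums[5] → [4, 5, 5, 7, 5, 9, 4, 7, 7]
j=6: nums[6]=4 ≤ 7 → i=5, swap nums[5],nums[6] → [4, 5, 5, 7, 5, 4, 9, 7, 7]
j=7: nums[7]=7 ≤ 7 → i=6, swap nums[6],nums[7] → [4, 5, 5, 7, 5, 4, 7, 9, 7]
(after j=7) nums = [4, 5, 5, 7, 5, 4, 7, 9, 7]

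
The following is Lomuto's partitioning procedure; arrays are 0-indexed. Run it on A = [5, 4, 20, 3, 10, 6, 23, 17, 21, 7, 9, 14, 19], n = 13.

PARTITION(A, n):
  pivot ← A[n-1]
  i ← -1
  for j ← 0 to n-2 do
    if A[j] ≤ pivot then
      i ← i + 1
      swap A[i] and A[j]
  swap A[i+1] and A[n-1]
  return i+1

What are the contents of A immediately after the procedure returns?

[5, 4, 3, 10, 6, 17, 7, 9, 14, 19, 20, 21, 23]

pivot=19, i=-1
j=0: 5≤19, i=0, swap(0,0) ⇒ [5, 4, 20, 3, 10, 6, 23, 17, 21, 7, 9, 14, 19]
j=1: 4≤19, i=1, swap(1,1) ⇒ [5, 4, 20, 3, 10, 6, 23, 17, 21, 7, 9, 14, 19]
j=2: 20>19, skip
j=3: 3≤19, i=2, swap(2,3) ⇒ [5, 4, 3, 20, 10, 6, 23, 17, 21, 7, 9, 14, 19]
j=4: 10≤19, i=3, swap(3,4) ⇒ [5, 4, 3, 10, 20, 6, 23, 17, 21, 7, 9, 14, 19]
j=5: 6≤19, i=4, swap(4,5) ⇒ [5, 4, 3, 10, 6, 20, 23, 17, 21, 7, 9, 14, 19]
j=6: 23>19, skip
j=7: 17≤19, i=5, swap(5,7) ⇒ [5, 4, 3, 10, 6, 17, 23, 20, 21, 7, 9, 14, 19]
j=8: 21>19, skip
j=9: 7≤19, i=6, swap(6,9) ⇒ [5, 4, 3, 10, 6, 17, 7, 20, 21, 23, 9, 14, 19]
j=10: 9≤19, i=7, swap(7,10) ⇒ [5, 4, 3, 10, 6, 17, 7, 9, 21, 23, 20, 14, 19]
j=11: 14≤19, i=8, swap(8,11) ⇒ [5, 4, 3, 10, 6, 17, 7, 9, 14, 23, 20, 21, 19]
swap(9,12) ⇒ [5, 4, 3, 10, 6, 17, 7, 9, 14, 19, 20, 21, 23]; return 9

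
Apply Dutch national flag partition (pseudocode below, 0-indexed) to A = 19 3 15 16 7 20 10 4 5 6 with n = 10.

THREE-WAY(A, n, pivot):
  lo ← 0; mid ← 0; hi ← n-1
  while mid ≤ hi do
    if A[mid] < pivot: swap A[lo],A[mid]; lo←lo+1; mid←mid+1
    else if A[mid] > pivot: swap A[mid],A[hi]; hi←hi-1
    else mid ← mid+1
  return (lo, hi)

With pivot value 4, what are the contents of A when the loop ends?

3 4 16 7 20 10 15 5 6 19

pivot = 4; lo=0, mid=0, hi=9
A[mid]=19>4: swap A[0],A[9]; hi=8 → 6 3 15 16 7 20 10 4 5 19
A[mid]=6>4: swap A[0],A[8]; hi=7 → 5 3 15 16 7 20 10 4 6 19
A[mid]=5>4: swap A[0],A[7]; hi=6 → 4 3 15 16 7 20 10 5 6 19
A[mid]=4=4: mid=1
A[mid]=3<4: swap A[0],A[1]; lo=1,mid=2 → 3 4 15 16 7 20 10 5 6 19
A[mid]=15>4: swap A[2],A[6]; hi=5 → 3 4 10 16 7 20 15 5 6 19
A[mid]=10>4: swap A[2],A[5]; hi=4 → 3 4 20 16 7 10 15 5 6 19
A[mid]=20>4: swap A[2],A[4]; hi=3 → 3 4 7 16 20 10 15 5 6 19
A[mid]=7>4: swap A[2],A[3]; hi=2 → 3 4 16 7 20 10 15 5 6 19
A[mid]=16>4: swap A[2],A[2]; hi=1 → 3 4 16 7 20 10 15 5 6 19
end: lo=1, hi=1; A = 3 4 16 7 20 10 15 5 6 19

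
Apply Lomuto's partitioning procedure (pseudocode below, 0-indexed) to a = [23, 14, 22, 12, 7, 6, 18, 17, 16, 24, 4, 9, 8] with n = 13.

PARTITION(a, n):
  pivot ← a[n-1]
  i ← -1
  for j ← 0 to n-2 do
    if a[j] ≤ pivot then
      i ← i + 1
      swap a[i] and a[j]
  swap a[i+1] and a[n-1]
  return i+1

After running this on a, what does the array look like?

[7, 6, 4, 8, 23, 14, 18, 17, 16, 24, 22, 9, 12]

pivot=8, i=-1
j=0: 23>8, skip
j=1: 14>8, skip
j=2: 22>8, skip
j=3: 12>8, skip
j=4: 7≤8, i=0, swap(0,4) ⇒ [7, 14, 22, 12, 23, 6, 18, 17, 16, 24, 4, 9, 8]
j=5: 6≤8, i=1, swap(1,5) ⇒ [7, 6, 22, 12, 23, 14, 18, 17, 16, 24, 4, 9, 8]
j=6: 18>8, skip
j=7: 17>8, skip
j=8: 16>8, skip
j=9: 24>8, skip
j=10: 4≤8, i=2, swap(2,10) ⇒ [7, 6, 4, 12, 23, 14, 18, 17, 16, 24, 22, 9, 8]
j=11: 9>8, skip
swap(3,12) ⇒ [7, 6, 4, 8, 23, 14, 18, 17, 16, 24, 22, 9, 12]; return 3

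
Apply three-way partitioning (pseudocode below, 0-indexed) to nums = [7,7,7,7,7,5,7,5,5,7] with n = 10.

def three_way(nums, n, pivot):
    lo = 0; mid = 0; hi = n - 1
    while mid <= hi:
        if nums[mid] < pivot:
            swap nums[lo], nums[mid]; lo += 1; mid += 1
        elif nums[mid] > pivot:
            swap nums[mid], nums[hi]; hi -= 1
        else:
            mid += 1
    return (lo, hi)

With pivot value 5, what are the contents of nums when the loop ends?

lo=0 mid=0 hi=9
7>5: swap(0,9), hi=8 ⇒ [7,7,7,7,7,5,7,5,5,7]
7>5: swap(0,8), hi=7 ⇒ [5,7,7,7,7,5,7,5,7,7]
5=5: mid=1
7>5: swap(1,7), hi=6 ⇒ [5,5,7,7,7,5,7,7,7,7]
5=5: mid=2
7>5: swap(2,6), hi=5 ⇒ [5,5,7,7,7,5,7,7,7,7]
7>5: swap(2,5), hi=4 ⇒ [5,5,5,7,7,7,7,7,7,7]
5=5: mid=3
7>5: swap(3,4), hi=3 ⇒ [5,5,5,7,7,7,7,7,7,7]
7>5: swap(3,3), hi=2 ⇒ [5,5,5,7,7,7,7,7,7,7]
done. lo=0 hi=2; nums=[5,5,5,7,7,7,7,7,7,7]

[5,5,5,7,7,7,7,7,7,7]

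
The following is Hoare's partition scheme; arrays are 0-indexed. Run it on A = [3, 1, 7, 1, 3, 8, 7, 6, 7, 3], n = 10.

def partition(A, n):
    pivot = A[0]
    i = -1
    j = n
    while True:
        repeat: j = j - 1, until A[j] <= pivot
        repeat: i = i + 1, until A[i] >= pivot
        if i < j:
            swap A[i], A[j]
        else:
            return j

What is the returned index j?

pivot = A[0] = 3; i = -1, j = 10
j→9 (A[9]=3≤3), i→0 (A[0]=3≥3); i<j, swap → [3, 1, 7, 1, 3, 8, 7, 6, 7, 3]
j→4 (A[4]=3≤3), i→2 (A[2]=7≥3); i<j, swap → [3, 1, 3, 1, 7, 8, 7, 6, 7, 3]
j→3, i→4; i≥j, return j=3. A = [3, 1, 3, 1, 7, 8, 7, 6, 7, 3]

3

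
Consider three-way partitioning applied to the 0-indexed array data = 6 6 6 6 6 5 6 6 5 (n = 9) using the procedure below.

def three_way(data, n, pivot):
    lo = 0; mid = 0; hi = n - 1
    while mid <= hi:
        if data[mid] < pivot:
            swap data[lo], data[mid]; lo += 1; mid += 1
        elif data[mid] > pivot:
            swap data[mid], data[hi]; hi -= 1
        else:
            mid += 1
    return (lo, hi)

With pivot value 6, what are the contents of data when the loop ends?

lo=0 mid=0 hi=8
6=6: mid=1
6=6: mid=2
6=6: mid=3
6=6: mid=4
6=6: mid=5
5<6: swap(0,5), lo=1 mid=6 ⇒ 5 6 6 6 6 6 6 6 5
6=6: mid=7
6=6: mid=8
5<6: swap(1,8), lo=2 mid=9 ⇒ 5 5 6 6 6 6 6 6 6
done. lo=2 hi=8; data=5 5 6 6 6 6 6 6 6

5 5 6 6 6 6 6 6 6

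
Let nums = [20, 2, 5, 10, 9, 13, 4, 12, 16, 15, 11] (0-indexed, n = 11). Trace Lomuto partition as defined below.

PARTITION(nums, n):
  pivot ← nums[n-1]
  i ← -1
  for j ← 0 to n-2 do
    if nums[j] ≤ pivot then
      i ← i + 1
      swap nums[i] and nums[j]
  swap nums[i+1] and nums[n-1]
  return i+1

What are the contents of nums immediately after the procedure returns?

pivot = nums[10] = 11; i = -1
j=0: nums[0]=20 > 11 → no swap
j=1: nums[1]=2 ≤ 11 → i=0, swap nums[0],nums[1] → [2, 20, 5, 10, 9, 13, 4, 12, 16, 15, 11]
j=2: nums[2]=5 ≤ 11 → i=1, swap nums[1],nums[2] → [2, 5, 20, 10, 9, 13, 4, 12, 16, 15, 11]
j=3: nums[3]=10 ≤ 11 → i=2, swap nums[2],nums[3] → [2, 5, 10, 20, 9, 13, 4, 12, 16, 15, 11]
j=4: nums[4]=9 ≤ 11 → i=3, swap nums[3],nums[4] → [2, 5, 10, 9, 20, 13, 4, 12, 16, 15, 11]
j=5: nums[5]=13 > 11 → no swap
j=6: nums[6]=4 ≤ 11 → i=4, swap nums[4],nums[6] → [2, 5, 10, 9, 4, 13, 20, 12, 16, 15, 11]
j=7: nums[7]=12 > 11 → no swap
j=8: nums[8]=16 > 11 → no swap
j=9: nums[9]=15 > 11 → no swap
final swap nums[5],nums[10] → [2, 5, 10, 9, 4, 11, 20, 12, 16, 15, 13]; return 5

[2, 5, 10, 9, 4, 11, 20, 12, 16, 15, 13]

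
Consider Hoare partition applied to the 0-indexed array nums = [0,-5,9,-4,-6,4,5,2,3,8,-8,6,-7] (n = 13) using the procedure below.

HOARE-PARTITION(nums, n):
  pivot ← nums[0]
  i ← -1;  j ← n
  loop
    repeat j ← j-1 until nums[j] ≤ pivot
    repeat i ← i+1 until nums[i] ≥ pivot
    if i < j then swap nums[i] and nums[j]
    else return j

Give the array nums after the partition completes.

[-7,-5,-8,-4,-6,4,5,2,3,8,9,6,0]

pivot = nums[0] = 0; i = -1, j = 13
j→12 (nums[12]=-7≤0), i→0 (nums[0]=0≥0); i<j, swap → [-7,-5,9,-4,-6,4,5,2,3,8,-8,6,0]
j→10 (nums[10]=-8≤0), i→2 (nums[2]=9≥0); i<j, swap → [-7,-5,-8,-4,-6,4,5,2,3,8,9,6,0]
j→4, i→5; i≥j, return j=4. nums = [-7,-5,-8,-4,-6,4,5,2,3,8,9,6,0]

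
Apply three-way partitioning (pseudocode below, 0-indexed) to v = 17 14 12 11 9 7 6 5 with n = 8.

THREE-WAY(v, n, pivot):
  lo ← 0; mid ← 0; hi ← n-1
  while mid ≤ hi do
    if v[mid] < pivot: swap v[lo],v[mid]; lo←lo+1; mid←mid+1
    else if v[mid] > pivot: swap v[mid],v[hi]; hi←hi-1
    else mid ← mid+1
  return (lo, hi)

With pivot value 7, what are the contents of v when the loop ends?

pivot = 7; lo=0, mid=0, hi=7
v[mid]=17>7: swap v[0],v[7]; hi=6 → 5 14 12 11 9 7 6 17
v[mid]=5<7: swap v[0],v[0]; lo=1,mid=1 → 5 14 12 11 9 7 6 17
v[mid]=14>7: swap v[1],v[6]; hi=5 → 5 6 12 11 9 7 14 17
v[mid]=6<7: swap v[1],v[1]; lo=2,mid=2 → 5 6 12 11 9 7 14 17
v[mid]=12>7: swap v[2],v[5]; hi=4 → 5 6 7 11 9 12 14 17
v[mid]=7=7: mid=3
v[mid]=11>7: swap v[3],v[4]; hi=3 → 5 6 7 9 11 12 14 17
v[mid]=9>7: swap v[3],v[3]; hi=2 → 5 6 7 9 11 12 14 17
end: lo=2, hi=2; v = 5 6 7 9 11 12 14 17

5 6 7 9 11 12 14 17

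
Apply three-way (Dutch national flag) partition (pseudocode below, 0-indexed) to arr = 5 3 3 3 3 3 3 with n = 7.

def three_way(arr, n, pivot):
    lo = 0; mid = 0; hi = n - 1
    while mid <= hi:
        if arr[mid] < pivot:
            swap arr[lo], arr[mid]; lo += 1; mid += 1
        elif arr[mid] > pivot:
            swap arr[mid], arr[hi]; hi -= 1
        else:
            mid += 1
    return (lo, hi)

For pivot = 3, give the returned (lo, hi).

pivot = 3; lo=0, mid=0, hi=6
arr[mid]=5>3: swap arr[0],arr[6]; hi=5 → 3 3 3 3 3 3 5
arr[mid]=3=3: mid=1
arr[mid]=3=3: mid=2
arr[mid]=3=3: mid=3
arr[mid]=3=3: mid=4
arr[mid]=3=3: mid=5
arr[mid]=3=3: mid=6
end: lo=0, hi=5; arr = 3 3 3 3 3 3 5

(0, 5)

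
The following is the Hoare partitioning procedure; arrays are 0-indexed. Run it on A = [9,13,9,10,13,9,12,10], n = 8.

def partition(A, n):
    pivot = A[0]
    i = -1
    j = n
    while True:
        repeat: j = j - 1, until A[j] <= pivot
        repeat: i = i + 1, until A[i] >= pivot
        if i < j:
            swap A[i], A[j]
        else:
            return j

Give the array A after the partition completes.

[9,9,13,10,13,9,12,10]

pivot=9
j stops at 5 (9), i stops at 0 (9); swap ⇒ [9,13,9,10,13,9,12,10]
j stops at 2 (9), i stops at 1 (13); swap ⇒ [9,9,13,10,13,9,12,10]
j stops at 1, i stops at 2; i≥j ⇒ return 1. A=[9,9,13,10,13,9,12,10]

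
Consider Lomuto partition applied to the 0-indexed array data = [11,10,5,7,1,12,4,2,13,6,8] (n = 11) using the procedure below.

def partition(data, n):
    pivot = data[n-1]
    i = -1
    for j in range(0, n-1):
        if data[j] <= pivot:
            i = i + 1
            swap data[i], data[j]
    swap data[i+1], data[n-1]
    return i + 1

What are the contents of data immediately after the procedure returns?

pivot=8, i=-1
j=0: 11>8, skip
j=1: 10>8, skip
j=2: 5≤8, i=0, swap(0,2) ⇒ [5,10,11,7,1,12,4,2,13,6,8]
j=3: 7≤8, i=1, swap(1,3) ⇒ [5,7,11,10,1,12,4,2,13,6,8]
j=4: 1≤8, i=2, swap(2,4) ⇒ [5,7,1,10,11,12,4,2,13,6,8]
j=5: 12>8, skip
j=6: 4≤8, i=3, swap(3,6) ⇒ [5,7,1,4,11,12,10,2,13,6,8]
j=7: 2≤8, i=4, swap(4,7) ⇒ [5,7,1,4,2,12,10,11,13,6,8]
j=8: 13>8, skip
j=9: 6≤8, i=5, swap(5,9) ⇒ [5,7,1,4,2,6,10,11,13,12,8]
swap(6,10) ⇒ [5,7,1,4,2,6,8,11,13,12,10]; return 6

[5,7,1,4,2,6,8,11,13,12,10]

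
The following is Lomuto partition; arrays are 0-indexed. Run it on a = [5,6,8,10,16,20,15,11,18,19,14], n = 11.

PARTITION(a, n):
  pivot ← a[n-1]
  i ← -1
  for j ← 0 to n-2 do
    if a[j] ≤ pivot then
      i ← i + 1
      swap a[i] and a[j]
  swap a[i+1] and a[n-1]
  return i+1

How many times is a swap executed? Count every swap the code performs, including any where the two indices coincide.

pivot = a[10] = 14; i = -1
j=0: a[0]=5 ≤ 14 → i=0, swap a[0],a[0] (no change) → [5,6,8,10,16,20,15,11,18,19,14]
j=1: a[1]=6 ≤ 14 → i=1, swap a[1],a[1] (no change) → [5,6,8,10,16,20,15,11,18,19,14]
j=2: a[2]=8 ≤ 14 → i=2, swap a[2],a[2] (no change) → [5,6,8,10,16,20,15,11,18,19,14]
j=3: a[3]=10 ≤ 14 → i=3, swap a[3],a[3] (no change) → [5,6,8,10,16,20,15,11,18,19,14]
j=4: a[4]=16 > 14 → no swap
j=5: a[5]=20 > 14 → no swap
j=6: a[6]=15 > 14 → no swap
j=7: a[7]=11 ≤ 14 → i=4, swap a[4],a[7] → [5,6,8,10,11,20,15,16,18,19,14]
j=8: a[8]=18 > 14 → no swap
j=9: a[9]=19 > 14 → no swap
final swap a[5],a[10] → [5,6,8,10,11,14,15,16,18,19,20]; return 5

6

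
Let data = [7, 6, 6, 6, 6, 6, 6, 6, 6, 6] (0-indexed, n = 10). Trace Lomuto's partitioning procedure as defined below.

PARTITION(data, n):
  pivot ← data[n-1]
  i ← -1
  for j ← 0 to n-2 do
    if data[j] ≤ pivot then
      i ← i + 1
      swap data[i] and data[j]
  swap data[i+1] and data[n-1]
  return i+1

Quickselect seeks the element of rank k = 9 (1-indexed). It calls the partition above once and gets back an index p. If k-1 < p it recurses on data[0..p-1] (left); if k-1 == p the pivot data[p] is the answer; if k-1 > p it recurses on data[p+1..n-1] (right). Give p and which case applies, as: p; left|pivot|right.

8; pivot

pivot = data[9] = 6; i = -1
j=0: data[0]=7 > 6 → no swap
j=1: data[1]=6 ≤ 6 → i=0, swap data[0],data[1] → [6, 7, 6, 6, 6, 6, 6, 6, 6, 6]
j=2: data[2]=6 ≤ 6 → i=1, swap data[1],data[2] → [6, 6, 7, 6, 6, 6, 6, 6, 6, 6]
j=3: data[3]=6 ≤ 6 → i=2, swap data[2],data[3] → [6, 6, 6, 7, 6, 6, 6, 6, 6, 6]
j=4: data[4]=6 ≤ 6 → i=3, swap data[3],data[4] → [6, 6, 6, 6, 7, 6, 6, 6, 6, 6]
j=5: data[5]=6 ≤ 6 → i=4, swap data[4],data[5] → [6, 6, 6, 6, 6, 7, 6, 6, 6, 6]
j=6: data[6]=6 ≤ 6 → i=5, swap data[5],data[6] → [6, 6, 6, 6, 6, 6, 7, 6, 6, 6]
j=7: data[7]=6 ≤ 6 → i=6, swap data[6],data[7] → [6, 6, 6, 6, 6, 6, 6, 7, 6, 6]
j=8: data[8]=6 ≤ 6 → i=7, swap data[7],data[8] → [6, 6, 6, 6, 6, 6, 6, 6, 7, 6]
final swap data[8],data[9] → [6, 6, 6, 6, 6, 6, 6, 6, 6, 7]; return 8
p = 8; k-1 = 8 == 8 ⇒ pivot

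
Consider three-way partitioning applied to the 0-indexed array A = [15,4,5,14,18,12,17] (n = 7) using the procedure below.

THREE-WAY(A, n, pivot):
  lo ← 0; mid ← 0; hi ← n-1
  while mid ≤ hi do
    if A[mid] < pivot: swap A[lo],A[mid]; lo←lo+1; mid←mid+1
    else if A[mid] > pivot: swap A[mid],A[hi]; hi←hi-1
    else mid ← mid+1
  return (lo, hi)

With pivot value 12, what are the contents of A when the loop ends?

lo=0 mid=0 hi=6
15>12: swap(0,6), hi=5 ⇒ [17,4,5,14,18,12,15]
17>12: swap(0,5), hi=4 ⇒ [12,4,5,14,18,17,15]
12=12: mid=1
4<12: swap(0,1), lo=1 mid=2 ⇒ [4,12,5,14,18,17,15]
5<12: swap(1,2), lo=2 mid=3 ⇒ [4,5,12,14,18,17,15]
14>12: swap(3,4), hi=3 ⇒ [4,5,12,18,14,17,15]
18>12: swap(3,3), hi=2 ⇒ [4,5,12,18,14,17,15]
done. lo=2 hi=2; A=[4,5,12,18,14,17,15]

[4,5,12,18,14,17,15]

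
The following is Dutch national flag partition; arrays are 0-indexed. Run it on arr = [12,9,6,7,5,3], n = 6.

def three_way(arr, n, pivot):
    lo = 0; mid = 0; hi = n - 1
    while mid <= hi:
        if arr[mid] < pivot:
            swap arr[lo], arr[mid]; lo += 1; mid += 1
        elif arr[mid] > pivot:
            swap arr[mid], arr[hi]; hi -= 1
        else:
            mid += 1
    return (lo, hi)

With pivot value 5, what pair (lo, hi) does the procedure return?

(1, 1)

pivot = 5; lo=0, mid=0, hi=5
arr[mid]=12>5: swap arr[0],arr[5]; hi=4 → [3,9,6,7,5,12]
arr[mid]=3<5: swap arr[0],arr[0]; lo=1,mid=1 → [3,9,6,7,5,12]
arr[mid]=9>5: swap arr[1],arr[4]; hi=3 → [3,5,6,7,9,12]
arr[mid]=5=5: mid=2
arr[mid]=6>5: swap arr[2],arr[3]; hi=2 → [3,5,7,6,9,12]
arr[mid]=7>5: swap arr[2],arr[2]; hi=1 → [3,5,7,6,9,12]
end: lo=1, hi=1; arr = [3,5,7,6,9,12]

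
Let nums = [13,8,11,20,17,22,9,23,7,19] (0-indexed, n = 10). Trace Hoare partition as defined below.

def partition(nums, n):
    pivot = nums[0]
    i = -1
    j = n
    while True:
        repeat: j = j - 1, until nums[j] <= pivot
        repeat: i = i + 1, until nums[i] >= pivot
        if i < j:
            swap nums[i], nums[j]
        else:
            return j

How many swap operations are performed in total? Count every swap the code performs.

2

pivot = nums[0] = 13; i = -1, j = 10
j→8 (nums[8]=7≤13), i→0 (nums[0]=13≥13); i<j, swap → [7,8,11,20,17,22,9,23,13,19]
j→6 (nums[6]=9≤13), i→3 (nums[3]=20≥13); i<j, swap → [7,8,11,9,17,22,20,23,13,19]
j→3, i→4; i≥j, return j=3. nums = [7,8,11,9,17,22,20,23,13,19]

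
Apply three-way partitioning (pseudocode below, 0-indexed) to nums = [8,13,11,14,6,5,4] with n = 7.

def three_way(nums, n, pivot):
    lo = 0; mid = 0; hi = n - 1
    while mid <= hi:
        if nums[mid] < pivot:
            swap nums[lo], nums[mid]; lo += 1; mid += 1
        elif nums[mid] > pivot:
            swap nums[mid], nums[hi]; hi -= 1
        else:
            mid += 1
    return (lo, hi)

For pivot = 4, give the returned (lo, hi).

pivot = 4; lo=0, mid=0, hi=6
nums[mid]=8>4: swap nums[0],nums[6]; hi=5 → [4,13,11,14,6,5,8]
nums[mid]=4=4: mid=1
nums[mid]=13>4: swap nums[1],nums[5]; hi=4 → [4,5,11,14,6,13,8]
nums[mid]=5>4: swap nums[1],nums[4]; hi=3 → [4,6,11,14,5,13,8]
nums[mid]=6>4: swap nums[1],nums[3]; hi=2 → [4,14,11,6,5,13,8]
nums[mid]=14>4: swap nums[1],nums[2]; hi=1 → [4,11,14,6,5,13,8]
nums[mid]=11>4: swap nums[1],nums[1]; hi=0 → [4,11,14,6,5,13,8]
end: lo=0, hi=0; nums = [4,11,14,6,5,13,8]

(0, 0)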